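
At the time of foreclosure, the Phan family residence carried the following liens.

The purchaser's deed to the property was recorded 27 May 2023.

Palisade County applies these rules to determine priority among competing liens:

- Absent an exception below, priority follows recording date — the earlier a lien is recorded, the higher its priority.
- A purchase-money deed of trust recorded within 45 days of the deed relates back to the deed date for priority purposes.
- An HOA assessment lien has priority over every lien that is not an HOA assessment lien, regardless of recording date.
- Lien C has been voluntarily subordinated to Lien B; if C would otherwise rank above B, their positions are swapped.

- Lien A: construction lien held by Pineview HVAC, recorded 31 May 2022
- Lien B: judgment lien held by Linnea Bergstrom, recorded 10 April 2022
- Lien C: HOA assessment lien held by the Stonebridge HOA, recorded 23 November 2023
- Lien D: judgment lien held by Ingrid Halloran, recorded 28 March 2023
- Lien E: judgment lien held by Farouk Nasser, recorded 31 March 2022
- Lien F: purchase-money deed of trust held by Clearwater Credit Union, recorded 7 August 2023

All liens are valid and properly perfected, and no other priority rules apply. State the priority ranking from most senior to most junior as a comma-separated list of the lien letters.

B, E, C, A, D, F

Effective dates: F missed the 45-day window (72 days after the deed), so its recording date stands.
C, as an HOA assessment lien, has superpriority and ranks first.
Among the remaining liens, by effective date: E (31 March 2022), B (10 April 2022), A (31 May 2022), D (28 March 2023), F (7 August 2023).
C is senior to B before the subordination, so the two trade places.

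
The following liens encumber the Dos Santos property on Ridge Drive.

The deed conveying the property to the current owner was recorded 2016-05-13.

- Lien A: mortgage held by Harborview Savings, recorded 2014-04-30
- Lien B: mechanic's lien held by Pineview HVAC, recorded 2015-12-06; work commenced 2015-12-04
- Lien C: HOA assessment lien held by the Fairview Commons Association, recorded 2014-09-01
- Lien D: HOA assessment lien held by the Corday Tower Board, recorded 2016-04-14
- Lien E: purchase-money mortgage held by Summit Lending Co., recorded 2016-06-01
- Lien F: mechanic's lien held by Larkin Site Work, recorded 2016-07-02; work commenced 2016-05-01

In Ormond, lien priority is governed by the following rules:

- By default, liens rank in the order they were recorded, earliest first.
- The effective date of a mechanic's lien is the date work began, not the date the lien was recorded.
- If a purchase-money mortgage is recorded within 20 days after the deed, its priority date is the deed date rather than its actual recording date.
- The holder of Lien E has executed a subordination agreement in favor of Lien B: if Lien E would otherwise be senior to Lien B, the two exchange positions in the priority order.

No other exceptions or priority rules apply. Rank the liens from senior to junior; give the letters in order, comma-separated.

Effective dates after the stated exceptions: B's effective date is 2015-12-04, when work began; E's effective date is the deed date, 2016-05-13; F's effective date is 2016-05-01, when work began.
Ordering by effective date: A (2014-04-30), C (2014-09-01), B (2015-12-04), D (2016-04-14), F (2016-05-01), E (2016-05-13).
Since E is not senior to B, the subordination leaves the order unchanged.

A, C, B, D, F, E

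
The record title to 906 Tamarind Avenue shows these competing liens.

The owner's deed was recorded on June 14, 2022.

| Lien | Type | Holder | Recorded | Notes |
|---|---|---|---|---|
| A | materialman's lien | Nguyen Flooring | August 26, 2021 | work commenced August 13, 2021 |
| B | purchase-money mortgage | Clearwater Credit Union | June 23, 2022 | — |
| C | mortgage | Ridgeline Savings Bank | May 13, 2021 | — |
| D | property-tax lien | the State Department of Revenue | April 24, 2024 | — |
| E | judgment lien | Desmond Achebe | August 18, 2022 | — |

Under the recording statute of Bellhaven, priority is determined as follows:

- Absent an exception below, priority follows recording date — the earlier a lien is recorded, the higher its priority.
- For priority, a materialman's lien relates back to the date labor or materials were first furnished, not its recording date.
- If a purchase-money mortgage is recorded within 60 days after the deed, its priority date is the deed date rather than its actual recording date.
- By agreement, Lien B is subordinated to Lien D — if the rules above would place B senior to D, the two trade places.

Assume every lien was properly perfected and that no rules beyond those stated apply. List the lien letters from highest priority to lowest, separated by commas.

Effective dates after the stated exceptions: A is treated as recorded August 13, 2021, the work-commencement date; B's effective date is the deed date, June 14, 2022.
By effective date, earliest first: C (May 13, 2021), A (August 13, 2021), B (June 14, 2022), E (August 18, 2022), D (April 24, 2024).
Because B would otherwise rank above D, the subordination swaps them.

C, A, D, E, B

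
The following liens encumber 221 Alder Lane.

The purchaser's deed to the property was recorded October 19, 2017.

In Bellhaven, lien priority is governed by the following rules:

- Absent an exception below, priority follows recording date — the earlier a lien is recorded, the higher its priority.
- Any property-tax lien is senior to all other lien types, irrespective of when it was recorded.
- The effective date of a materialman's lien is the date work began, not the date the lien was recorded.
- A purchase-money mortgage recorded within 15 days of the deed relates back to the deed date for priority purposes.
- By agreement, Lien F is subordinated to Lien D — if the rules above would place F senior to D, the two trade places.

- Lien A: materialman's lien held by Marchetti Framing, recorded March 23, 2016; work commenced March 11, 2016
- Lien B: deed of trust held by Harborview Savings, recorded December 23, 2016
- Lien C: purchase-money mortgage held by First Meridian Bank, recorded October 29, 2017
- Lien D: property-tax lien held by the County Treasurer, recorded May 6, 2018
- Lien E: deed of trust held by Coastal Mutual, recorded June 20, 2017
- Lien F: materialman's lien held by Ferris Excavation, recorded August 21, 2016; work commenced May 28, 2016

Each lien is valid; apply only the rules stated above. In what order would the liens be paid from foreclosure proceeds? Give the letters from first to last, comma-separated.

Effective dates: A relates back to March 11, 2016 (work commenced); C relates back to the deed date October 19, 2017; F's effective date is May 28, 2016, when work began.
D is a property-tax lien and takes priority over every other lien.
Remaining liens by effective date: A (March 11, 2016), F (May 28, 2016), B (December 23, 2016), E (June 20, 2017), C (October 19, 2017).
F is already junior to D, so the subordination agreement changes nothing.

D, A, F, B, E, C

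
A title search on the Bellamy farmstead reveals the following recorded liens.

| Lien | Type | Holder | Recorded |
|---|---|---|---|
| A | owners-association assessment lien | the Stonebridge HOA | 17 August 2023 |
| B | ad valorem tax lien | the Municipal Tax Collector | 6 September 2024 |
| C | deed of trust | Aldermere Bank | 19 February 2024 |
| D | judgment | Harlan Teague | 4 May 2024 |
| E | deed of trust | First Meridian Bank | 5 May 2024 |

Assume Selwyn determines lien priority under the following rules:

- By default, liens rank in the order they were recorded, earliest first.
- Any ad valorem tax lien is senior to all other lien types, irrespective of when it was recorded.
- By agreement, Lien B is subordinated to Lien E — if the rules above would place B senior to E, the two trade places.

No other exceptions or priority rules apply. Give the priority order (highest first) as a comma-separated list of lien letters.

E, A, C, D, B

B, as an ad valorem tax lien, has superpriority and ranks first.
Among the remaining liens, by effective date: A (17 August 2023), C (19 February 2024), D (4 May 2024), E (5 May 2024).
The subordination applies — B was senior to E — so B and E swap.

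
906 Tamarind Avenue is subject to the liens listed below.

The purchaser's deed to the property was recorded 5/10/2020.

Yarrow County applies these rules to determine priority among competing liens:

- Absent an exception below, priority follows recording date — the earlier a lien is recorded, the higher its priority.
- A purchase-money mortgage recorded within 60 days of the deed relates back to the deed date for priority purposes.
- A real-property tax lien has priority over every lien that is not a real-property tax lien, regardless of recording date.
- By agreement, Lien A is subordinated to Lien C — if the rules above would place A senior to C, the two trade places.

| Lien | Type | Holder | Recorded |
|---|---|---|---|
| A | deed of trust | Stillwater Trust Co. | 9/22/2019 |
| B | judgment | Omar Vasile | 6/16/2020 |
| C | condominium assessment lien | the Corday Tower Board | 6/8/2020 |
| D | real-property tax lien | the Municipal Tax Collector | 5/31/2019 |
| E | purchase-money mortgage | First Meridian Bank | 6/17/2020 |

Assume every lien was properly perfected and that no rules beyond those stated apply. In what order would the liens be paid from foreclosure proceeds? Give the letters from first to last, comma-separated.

D, C, E, A, B

Adjusting effective dates: E's effective date is the deed date, 5/10/2020.
As a real-property tax lien, D is senior to every other lien.
The other liens, earliest effective date first: A (9/22/2019), E (5/10/2020), C (6/8/2020), B (6/16/2020).
A is senior to C before the subordination, so the two trade places.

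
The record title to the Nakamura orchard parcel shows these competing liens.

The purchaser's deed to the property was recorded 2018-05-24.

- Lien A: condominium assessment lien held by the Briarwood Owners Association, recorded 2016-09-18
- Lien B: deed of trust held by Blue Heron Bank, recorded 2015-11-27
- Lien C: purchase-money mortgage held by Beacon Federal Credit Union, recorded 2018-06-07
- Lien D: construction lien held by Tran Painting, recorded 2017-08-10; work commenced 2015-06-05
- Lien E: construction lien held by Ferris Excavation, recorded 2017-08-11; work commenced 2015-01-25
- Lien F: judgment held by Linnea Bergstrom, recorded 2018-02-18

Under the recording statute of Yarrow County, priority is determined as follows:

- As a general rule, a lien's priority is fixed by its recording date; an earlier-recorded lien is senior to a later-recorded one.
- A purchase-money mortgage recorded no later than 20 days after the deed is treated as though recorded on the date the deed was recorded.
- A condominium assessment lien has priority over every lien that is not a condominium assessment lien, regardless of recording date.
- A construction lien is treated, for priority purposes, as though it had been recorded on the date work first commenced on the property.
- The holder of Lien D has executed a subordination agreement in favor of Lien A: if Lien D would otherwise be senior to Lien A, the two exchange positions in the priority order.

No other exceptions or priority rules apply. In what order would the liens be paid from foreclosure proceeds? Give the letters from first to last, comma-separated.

First, effective dates: C's effective date is the deed date, 2018-05-24; D is treated as recorded 2015-06-05, the work-commencement date; E's effective date is 2015-01-25, when work began.
A, as a condominium assessment lien, has superpriority and ranks first.
Ordering the rest by effective date: E (2015-01-25), D (2015-06-05), B (2015-11-27), F (2018-02-18), C (2018-05-24).
D is already junior to A, so the subordination agreement changes nothing.

A, E, D, B, F, C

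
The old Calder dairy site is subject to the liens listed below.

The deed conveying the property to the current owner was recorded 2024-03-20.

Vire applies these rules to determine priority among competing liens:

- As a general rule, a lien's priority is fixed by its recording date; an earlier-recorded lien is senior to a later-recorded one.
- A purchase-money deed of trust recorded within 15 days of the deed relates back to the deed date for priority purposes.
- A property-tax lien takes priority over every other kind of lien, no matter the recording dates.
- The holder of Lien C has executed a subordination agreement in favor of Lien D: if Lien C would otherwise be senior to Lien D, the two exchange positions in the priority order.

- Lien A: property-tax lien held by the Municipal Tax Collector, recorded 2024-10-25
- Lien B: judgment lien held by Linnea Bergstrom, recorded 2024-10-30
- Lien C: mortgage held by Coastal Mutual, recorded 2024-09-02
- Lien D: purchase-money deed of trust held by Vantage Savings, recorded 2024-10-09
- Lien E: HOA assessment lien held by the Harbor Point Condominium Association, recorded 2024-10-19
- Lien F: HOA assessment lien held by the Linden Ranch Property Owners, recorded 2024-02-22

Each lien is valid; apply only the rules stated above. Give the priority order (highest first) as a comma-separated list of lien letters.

Effective dates: D was recorded 203 days after the deed, outside the 15-day window, so it keeps its recording date.
A is a property-tax lien and takes priority over every other lien.
Ordering the rest by effective date: F (2024-02-22), C (2024-09-02), D (2024-10-09), E (2024-10-19), B (2024-10-30).
C is senior to D before the subordination, so the two trade places.

A, F, D, C, E, B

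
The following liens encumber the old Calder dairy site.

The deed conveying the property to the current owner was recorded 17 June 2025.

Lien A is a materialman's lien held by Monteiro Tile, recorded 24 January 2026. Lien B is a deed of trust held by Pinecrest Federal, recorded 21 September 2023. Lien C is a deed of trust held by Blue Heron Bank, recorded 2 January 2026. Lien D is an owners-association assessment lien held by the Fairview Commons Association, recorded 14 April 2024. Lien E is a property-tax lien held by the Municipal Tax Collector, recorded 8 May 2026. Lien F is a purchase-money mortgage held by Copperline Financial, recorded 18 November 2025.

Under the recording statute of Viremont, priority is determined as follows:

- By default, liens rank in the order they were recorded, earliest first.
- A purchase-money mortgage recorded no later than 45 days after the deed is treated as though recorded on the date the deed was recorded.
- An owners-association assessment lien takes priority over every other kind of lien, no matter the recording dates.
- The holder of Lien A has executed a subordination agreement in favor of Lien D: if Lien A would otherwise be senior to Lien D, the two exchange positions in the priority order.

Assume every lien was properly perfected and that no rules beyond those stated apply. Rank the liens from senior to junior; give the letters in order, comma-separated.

D, B, F, C, A, E

Effective dates: F was recorded 154 days after the deed — beyond 45 days — so no relation-back applies.
D is an owners-association assessment lien and takes priority over every other lien.
Remaining liens by effective date: B (21 September 2023), F (18 November 2025), C (2 January 2026), A (24 January 2026), E (8 May 2026).
A already ranks below D; the subordination has no effect.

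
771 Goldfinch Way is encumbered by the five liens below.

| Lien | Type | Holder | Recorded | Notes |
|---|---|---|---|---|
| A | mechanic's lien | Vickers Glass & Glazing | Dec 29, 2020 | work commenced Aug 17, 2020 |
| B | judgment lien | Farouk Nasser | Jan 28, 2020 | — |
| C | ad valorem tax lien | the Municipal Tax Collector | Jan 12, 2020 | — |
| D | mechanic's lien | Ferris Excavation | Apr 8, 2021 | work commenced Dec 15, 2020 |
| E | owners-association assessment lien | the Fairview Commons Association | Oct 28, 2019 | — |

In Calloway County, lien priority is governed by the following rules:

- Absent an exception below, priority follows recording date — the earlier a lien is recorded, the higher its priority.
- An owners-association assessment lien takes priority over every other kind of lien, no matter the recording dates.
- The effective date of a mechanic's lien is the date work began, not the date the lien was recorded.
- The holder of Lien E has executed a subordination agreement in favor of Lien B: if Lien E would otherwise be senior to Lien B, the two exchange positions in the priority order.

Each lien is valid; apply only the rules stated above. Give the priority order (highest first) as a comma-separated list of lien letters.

Adjusting effective dates: A is treated as recorded Aug 17, 2020, the work-commencement date; D is treated as recorded Dec 15, 2020, the work-commencement date.
As an owners-association assessment lien, E is senior to every other lien.
The other liens, earliest effective date first: C (Jan 12, 2020), B (Jan 28, 2020), A (Aug 17, 2020), D (Dec 15, 2020).
E would otherwise be senior to B, so under the subordination agreement E and B exchange positions.

B, C, E, A, D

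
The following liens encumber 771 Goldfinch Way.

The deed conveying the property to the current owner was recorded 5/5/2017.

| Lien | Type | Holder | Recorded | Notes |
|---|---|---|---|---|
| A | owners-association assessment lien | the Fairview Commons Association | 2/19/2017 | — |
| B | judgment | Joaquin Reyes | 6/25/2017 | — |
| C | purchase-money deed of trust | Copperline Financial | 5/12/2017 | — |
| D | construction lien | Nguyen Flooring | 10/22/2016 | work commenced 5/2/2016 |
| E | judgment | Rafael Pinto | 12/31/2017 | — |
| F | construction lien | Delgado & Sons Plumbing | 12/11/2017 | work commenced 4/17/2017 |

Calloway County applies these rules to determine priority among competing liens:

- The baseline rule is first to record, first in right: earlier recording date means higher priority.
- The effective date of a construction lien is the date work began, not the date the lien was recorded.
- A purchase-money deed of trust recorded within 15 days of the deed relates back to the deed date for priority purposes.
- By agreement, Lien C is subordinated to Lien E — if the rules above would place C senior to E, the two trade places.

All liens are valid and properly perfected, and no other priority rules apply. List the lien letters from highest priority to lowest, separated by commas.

Effective dates: C was recorded within the 15-day window, so its effective date is the deed date 5/5/2017; D is treated as recorded 5/2/2016, the work-commencement date; F's effective date is 4/17/2017, when work began.
Ordering by effective date: D (5/2/2016), A (2/19/2017), F (4/17/2017), C (5/5/2017), B (6/25/2017), E (12/31/2017).
Because C would otherwise rank above E, the subordination swaps them.

D, A, F, E, B, C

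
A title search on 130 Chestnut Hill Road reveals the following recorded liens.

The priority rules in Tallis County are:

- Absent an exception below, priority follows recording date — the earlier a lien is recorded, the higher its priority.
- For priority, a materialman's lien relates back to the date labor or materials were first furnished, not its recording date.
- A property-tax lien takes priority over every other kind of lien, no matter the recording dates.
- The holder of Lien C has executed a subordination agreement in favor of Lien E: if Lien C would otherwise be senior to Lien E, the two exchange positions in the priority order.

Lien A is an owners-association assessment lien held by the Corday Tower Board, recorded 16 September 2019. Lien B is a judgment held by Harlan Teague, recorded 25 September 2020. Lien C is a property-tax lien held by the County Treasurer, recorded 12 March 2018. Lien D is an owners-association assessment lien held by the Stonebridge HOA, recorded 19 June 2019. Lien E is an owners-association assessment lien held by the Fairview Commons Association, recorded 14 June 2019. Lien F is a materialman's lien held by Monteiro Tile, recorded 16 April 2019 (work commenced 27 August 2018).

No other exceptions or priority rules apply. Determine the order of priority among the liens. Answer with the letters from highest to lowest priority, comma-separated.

E, F, C, D, A, B

Adjusting effective dates: F relates back to 27 August 2018 (work commenced).
C is a property-tax lien and takes priority over every other lien.
Remaining liens by effective date: F (27 August 2018), E (14 June 2019), D (19 June 2019), A (16 September 2019), B (25 September 2020).
C is senior to E before the subordination, so the two trade places.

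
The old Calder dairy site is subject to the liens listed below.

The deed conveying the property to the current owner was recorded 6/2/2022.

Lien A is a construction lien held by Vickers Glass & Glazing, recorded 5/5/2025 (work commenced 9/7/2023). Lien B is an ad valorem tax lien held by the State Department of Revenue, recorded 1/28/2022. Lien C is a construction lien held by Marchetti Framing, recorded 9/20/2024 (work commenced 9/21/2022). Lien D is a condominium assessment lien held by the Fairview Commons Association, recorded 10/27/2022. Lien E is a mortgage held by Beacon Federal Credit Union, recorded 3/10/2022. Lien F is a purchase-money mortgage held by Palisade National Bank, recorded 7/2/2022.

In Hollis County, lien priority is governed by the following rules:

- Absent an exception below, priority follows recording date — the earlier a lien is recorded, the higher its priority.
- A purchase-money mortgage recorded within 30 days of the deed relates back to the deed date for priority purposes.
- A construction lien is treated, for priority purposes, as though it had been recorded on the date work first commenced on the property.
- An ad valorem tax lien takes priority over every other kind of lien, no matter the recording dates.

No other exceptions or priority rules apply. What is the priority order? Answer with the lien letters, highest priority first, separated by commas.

B, E, F, C, D, A

Effective dates: A's effective date is 9/7/2023, when work began; C is treated as recorded 9/21/2022, the work-commencement date; F relates back to the deed date 6/2/2022.
B is an ad valorem tax lien and takes priority over every other lien.
Ordering the rest by effective date: E (3/10/2022), F (6/2/2022), C (9/21/2022), D (10/27/2022), A (9/7/2023).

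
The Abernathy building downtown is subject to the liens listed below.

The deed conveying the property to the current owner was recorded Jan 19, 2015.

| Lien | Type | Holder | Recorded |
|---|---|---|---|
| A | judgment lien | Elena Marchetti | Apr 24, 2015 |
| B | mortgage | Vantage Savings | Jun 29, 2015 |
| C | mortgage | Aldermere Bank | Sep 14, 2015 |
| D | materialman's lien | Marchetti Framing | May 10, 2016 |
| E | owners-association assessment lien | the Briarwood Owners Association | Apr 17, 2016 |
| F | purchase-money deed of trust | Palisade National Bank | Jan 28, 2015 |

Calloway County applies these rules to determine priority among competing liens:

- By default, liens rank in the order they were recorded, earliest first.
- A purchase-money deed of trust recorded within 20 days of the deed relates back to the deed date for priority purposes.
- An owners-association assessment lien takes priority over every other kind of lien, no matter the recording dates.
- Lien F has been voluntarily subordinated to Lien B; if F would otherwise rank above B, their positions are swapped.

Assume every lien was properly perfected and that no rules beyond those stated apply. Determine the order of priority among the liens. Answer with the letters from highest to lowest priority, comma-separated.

First, effective dates: F was recorded within the 20-day window, so its effective date is the deed date Jan 19, 2015.
E is an owners-association assessment lien, so it outranks all other liens regardless of date.
Ordering the rest by effective date: F (Jan 19, 2015), A (Apr 24, 2015), B (Jun 29, 2015), C (Sep 14, 2015), D (May 10, 2016).
The subordination applies — F was senior to B — so F and B swap.

E, B, A, F, C, D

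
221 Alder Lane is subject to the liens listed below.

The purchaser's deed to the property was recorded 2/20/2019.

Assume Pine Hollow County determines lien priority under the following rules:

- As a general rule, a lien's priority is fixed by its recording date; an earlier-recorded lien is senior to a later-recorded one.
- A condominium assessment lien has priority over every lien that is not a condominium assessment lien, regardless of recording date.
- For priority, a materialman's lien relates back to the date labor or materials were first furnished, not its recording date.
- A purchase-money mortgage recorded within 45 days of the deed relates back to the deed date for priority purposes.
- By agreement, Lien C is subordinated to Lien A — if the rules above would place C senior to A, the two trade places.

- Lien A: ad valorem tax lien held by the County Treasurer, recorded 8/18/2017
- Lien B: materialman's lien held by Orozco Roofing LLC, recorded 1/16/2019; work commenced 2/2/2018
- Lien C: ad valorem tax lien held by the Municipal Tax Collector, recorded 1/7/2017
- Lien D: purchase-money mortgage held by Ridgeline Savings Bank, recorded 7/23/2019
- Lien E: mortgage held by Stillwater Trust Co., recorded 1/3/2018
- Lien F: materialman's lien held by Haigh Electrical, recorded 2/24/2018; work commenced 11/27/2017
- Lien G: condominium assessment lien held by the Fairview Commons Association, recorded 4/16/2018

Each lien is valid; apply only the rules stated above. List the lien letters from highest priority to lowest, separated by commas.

G, A, C, F, E, B, D

Adjusting effective dates: B relates back to 2/2/2018 (work commenced); D was recorded 153 days after the deed — beyond 45 days — so no relation-back applies; F's effective date is 11/27/2017, when work began.
As a condominium assessment lien, G is senior to every other lien.
Among the remaining liens, by effective date: C (1/7/2017), A (8/18/2017), F (11/27/2017), E (1/3/2018), B (2/2/2018), D (7/23/2019).
Because C would otherwise rank above A, the subordination swaps them.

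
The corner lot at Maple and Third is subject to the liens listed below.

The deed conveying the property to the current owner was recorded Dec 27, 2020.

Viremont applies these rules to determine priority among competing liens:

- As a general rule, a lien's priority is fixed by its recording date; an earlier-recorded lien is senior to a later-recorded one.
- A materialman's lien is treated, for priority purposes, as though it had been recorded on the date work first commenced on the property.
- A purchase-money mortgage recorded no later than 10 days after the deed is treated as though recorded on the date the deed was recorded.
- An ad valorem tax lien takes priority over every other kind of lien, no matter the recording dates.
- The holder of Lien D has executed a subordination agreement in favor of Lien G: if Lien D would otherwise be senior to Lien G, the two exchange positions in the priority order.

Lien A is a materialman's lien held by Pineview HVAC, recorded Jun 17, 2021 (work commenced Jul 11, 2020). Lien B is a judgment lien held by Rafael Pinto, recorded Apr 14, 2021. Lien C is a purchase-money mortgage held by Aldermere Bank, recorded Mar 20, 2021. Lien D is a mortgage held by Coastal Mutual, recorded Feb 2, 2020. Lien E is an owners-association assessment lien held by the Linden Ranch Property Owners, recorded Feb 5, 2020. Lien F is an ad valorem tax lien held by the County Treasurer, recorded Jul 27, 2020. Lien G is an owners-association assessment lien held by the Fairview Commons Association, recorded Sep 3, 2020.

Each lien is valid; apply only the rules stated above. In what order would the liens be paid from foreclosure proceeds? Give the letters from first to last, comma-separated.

F, G, E, A, D, C, B

Effective dates: A is treated as recorded Jul 11, 2020, the work-commencement date; C was recorded 83 days after the deed, outside the 10-day window, so it keeps its recording date.
F is an ad valorem tax lien, so it outranks all other liens regardless of date.
Among the remaining liens, by effective date: D (Feb 2, 2020), E (Feb 5, 2020), A (Jul 11, 2020), G (Sep 3, 2020), C (Mar 20, 2021), B (Apr 14, 2021).
Because D would otherwise rank above G, the subordination swaps them.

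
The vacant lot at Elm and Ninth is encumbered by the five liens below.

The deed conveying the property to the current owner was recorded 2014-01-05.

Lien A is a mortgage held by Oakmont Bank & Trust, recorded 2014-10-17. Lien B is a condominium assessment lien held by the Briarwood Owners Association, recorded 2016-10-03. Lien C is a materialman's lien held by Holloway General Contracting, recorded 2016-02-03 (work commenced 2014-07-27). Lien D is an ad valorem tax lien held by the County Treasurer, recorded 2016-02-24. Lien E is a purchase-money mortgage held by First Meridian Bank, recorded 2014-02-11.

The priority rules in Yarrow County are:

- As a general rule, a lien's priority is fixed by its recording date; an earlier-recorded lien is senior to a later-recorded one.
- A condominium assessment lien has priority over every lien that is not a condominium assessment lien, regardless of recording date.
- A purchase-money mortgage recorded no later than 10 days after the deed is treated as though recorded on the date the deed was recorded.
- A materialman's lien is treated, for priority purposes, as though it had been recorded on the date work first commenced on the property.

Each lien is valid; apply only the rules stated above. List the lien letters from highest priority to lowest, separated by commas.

Adjusting effective dates: C is treated as recorded 2014-07-27, the work-commencement date; E missed the 10-day window (37 days after the deed), so its recording date stands.
As a condominium assessment lien, B is senior to every other lien.
Remaining liens by effective date: E (2014-02-11), C (2014-07-27), A (2014-10-17), D (2016-02-24).

B, E, C, A, D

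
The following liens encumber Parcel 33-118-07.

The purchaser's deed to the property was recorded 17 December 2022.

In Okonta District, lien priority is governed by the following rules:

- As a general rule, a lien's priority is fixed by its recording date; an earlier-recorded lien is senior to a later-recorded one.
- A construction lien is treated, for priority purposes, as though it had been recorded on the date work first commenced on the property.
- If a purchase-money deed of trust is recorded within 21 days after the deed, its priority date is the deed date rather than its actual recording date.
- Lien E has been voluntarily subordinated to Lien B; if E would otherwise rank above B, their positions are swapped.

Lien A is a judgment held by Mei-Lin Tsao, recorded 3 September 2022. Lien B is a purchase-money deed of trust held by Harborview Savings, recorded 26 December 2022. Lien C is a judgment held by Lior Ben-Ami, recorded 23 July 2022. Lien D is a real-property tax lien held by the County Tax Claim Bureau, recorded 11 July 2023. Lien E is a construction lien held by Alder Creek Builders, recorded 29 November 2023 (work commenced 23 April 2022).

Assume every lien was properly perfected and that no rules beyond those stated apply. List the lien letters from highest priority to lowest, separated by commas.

B, C, A, E, D

Effective dates after the stated exceptions: B's effective date is the deed date, 17 December 2022; E relates back to 23 April 2022 (work commenced).
Ordering by effective date: E (23 April 2022), C (23 July 2022), A (3 September 2022), B (17 December 2022), D (11 July 2023).
The subordination applies — E was senior to B — so E and B swap.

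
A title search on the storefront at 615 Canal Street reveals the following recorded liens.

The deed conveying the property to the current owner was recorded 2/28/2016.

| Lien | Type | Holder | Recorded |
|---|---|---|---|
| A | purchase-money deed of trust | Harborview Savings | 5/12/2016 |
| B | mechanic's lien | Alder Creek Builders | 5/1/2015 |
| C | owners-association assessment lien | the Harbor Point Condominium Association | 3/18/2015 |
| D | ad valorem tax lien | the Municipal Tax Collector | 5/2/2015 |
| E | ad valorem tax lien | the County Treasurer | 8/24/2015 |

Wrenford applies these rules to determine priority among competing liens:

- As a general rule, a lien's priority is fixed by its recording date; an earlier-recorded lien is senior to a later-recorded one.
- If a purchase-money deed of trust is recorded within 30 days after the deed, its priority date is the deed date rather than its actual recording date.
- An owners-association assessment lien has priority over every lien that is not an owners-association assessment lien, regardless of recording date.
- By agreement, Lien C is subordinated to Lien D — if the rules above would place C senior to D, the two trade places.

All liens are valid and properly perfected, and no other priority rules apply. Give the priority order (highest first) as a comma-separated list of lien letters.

First, effective dates: A missed the 30-day window (74 days after the deed), so its recording date stands.
As an owners-association assessment lien, C is senior to every other lien.
Remaining liens by effective date: B (5/1/2015), D (5/2/2015), E (8/24/2015), A (5/12/2016).
C would otherwise be senior to D, so under the subordination agreement C and D exchange positions.

D, B, C, E, A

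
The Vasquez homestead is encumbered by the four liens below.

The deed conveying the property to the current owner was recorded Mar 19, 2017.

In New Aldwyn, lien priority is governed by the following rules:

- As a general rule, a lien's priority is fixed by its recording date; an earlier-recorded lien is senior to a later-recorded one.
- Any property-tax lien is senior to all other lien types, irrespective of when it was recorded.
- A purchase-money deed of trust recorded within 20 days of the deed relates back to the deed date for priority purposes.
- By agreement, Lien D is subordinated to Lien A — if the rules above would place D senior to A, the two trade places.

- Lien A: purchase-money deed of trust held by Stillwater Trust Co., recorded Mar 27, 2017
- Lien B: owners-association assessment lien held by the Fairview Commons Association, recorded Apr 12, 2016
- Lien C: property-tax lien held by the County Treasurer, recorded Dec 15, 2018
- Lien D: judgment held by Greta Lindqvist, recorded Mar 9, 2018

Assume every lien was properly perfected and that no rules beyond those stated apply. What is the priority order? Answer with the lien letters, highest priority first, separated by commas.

Adjusting effective dates: A's effective date is the deed date, Mar 19, 2017.
As a property-tax lien, C is senior to every other lien.
Ordering the rest by effective date: B (Apr 12, 2016), A (Mar 19, 2017), D (Mar 9, 2018).
Since D is not senior to A, the subordination leaves the order unchanged.

C, B, A, D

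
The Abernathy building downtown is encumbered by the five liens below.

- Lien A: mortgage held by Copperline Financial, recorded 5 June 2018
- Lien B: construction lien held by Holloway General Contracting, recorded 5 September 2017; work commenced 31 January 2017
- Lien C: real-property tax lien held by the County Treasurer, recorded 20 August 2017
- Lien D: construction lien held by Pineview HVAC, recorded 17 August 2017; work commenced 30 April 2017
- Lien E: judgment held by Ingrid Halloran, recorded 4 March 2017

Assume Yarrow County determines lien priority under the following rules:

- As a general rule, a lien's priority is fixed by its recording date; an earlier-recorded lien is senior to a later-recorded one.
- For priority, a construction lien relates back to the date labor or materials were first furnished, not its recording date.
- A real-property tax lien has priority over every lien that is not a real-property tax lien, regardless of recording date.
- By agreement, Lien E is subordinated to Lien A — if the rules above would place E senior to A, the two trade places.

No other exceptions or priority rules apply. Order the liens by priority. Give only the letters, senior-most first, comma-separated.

Effective dates: B is treated as recorded 31 January 2017, the work-commencement date; D relates back to 30 April 2017 (work commenced).
C is a real-property tax lien and takes priority over every other lien.
Remaining liens by effective date: B (31 January 2017), E (4 March 2017), D (30 April 2017), A (5 June 2018).
The subordination applies — E was senior to A — so E and A swap.

C, B, A, D, E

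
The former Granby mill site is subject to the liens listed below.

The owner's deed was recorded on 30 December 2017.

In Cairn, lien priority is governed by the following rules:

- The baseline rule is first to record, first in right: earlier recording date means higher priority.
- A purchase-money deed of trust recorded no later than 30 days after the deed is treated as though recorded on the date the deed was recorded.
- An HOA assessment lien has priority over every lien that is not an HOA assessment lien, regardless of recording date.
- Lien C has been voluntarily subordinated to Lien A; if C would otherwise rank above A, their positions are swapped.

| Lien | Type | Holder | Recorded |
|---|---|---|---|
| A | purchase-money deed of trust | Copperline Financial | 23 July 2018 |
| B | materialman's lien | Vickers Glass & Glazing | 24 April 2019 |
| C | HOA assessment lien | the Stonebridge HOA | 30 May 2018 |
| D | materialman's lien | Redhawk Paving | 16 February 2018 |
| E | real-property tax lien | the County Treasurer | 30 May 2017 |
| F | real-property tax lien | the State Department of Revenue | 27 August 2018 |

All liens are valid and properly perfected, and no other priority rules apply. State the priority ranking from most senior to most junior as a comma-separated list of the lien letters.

A, E, D, C, F, B

First, effective dates: A was recorded 205 days after the deed, outside the 30-day window, so it keeps its recording date.
C is an HOA assessment lien, so it outranks all other liens regardless of date.
Remaining liens by effective date: E (30 May 2017), D (16 February 2018), A (23 July 2018), F (27 August 2018), B (24 April 2019).
C would otherwise be senior to A, so under the subordination agreement C and A exchange positions.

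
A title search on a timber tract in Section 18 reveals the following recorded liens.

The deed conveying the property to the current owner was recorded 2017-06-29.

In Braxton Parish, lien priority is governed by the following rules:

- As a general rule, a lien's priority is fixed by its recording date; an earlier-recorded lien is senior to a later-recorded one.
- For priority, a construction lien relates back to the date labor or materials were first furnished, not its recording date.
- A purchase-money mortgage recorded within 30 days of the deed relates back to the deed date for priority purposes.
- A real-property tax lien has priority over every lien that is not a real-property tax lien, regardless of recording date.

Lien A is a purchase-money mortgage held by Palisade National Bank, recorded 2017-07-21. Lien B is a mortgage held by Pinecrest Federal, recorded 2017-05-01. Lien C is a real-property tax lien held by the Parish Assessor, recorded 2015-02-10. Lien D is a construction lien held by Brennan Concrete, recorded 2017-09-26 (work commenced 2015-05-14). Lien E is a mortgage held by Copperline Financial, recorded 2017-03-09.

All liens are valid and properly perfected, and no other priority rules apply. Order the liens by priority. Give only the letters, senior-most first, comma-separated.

C, D, E, B, A

First, effective dates: A's effective date is the deed date, 2017-06-29; D's effective date is 2015-05-14, when work began.
C is a real-property tax lien, so it outranks all other liens regardless of date.
Ordering the rest by effective date: D (2015-05-14), E (2017-03-09), B (2017-05-01), A (2017-06-29).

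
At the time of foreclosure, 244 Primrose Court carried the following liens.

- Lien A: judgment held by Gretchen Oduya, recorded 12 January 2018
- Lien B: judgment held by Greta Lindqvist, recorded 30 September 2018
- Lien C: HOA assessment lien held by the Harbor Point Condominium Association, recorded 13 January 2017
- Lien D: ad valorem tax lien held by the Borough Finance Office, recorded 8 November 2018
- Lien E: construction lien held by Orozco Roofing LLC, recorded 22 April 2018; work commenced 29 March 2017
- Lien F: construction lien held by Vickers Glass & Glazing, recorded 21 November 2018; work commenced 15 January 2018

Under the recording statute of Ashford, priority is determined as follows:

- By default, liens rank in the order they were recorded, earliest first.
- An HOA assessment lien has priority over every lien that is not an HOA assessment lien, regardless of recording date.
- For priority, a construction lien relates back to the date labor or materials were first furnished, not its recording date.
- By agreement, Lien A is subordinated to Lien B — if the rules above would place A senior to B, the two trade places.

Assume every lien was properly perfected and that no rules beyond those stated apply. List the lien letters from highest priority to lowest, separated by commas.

C, E, B, F, A, D

Effective dates after the stated exceptions: E's effective date is 29 March 2017, when work began; F is treated as recorded 15 January 2018, the work-commencement date.
C is an HOA assessment lien, so it outranks all other liens regardless of date.
Ordering the rest by effective date: E (29 March 2017), A (12 January 2018), F (15 January 2018), B (30 September 2018), D (8 November 2018).
Because A would otherwise rank above B, the subordination swaps them.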